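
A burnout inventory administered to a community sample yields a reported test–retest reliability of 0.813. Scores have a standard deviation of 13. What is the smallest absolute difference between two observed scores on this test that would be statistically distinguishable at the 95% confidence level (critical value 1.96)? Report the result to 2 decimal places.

15.58

SEM = 13.000×√(1 − 0.813) ≃ 5.622
SE_diff = √2 × SEM ≃ 7.950
Minimum reliable difference = 1.96 × SE_diff ≃ 1.96 × 7.950 ≃ 15.582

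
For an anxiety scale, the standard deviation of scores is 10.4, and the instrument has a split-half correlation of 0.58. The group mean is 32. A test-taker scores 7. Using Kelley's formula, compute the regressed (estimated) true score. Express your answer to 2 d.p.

13.65

Spearman-Brown: r = 2(0.58) / (1 + 0.58) = 1.160 / 1.580 ≈ 0.734
Estimated true score = 0.734×7 + (1 − 0.734)×32 ≈ 13.646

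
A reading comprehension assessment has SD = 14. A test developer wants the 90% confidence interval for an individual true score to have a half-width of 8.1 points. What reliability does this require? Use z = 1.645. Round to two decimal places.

0.88

SEM needed = half-width / z = 8.1/1.645 ≈ 4.9240
Required reliability = 1 − (SEM/SD)² = 1 − 0.1237 ≈ 0.8763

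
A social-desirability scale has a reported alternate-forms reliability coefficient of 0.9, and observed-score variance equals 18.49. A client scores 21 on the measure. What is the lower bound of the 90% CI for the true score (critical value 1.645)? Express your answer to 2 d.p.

18.76

SD = √18.49 ≈ 4.300
The standard error of measurement is 4.300*√(1 − 0.900) ≈ 4.300*0.316 ≈ 1.360.
1.645 * SEM ≈ 2.237
Lower limit = 21 − 2.237 ≈ 18.763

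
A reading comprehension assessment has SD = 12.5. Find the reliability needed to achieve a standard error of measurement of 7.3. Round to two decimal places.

Required reliability = 1 − (SEM/SD)² = 1 − 0.341 ≈ 0.659

0.66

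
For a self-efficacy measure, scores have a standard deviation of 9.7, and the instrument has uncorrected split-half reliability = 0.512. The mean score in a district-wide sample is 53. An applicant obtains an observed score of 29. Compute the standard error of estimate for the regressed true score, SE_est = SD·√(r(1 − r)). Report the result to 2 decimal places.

r_full = 2·0.512 / (1 + 0.512) ≈ 0.677
SE_est = 9.700×√(0.677×0.323) ≈ 4.535

4.54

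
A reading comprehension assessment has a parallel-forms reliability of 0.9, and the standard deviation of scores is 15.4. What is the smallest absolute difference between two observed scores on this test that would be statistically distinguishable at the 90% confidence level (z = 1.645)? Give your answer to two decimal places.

11.33

SEM = 15.400 * √(1 − 0.900) = 15.400 * √0.100 ≈ 15.400 * 0.316 ≈ 4.870
SE_diff = √2 * SEM ≈ 6.887
Smallest detectable difference = 1.645*6.887 ≈ 11.329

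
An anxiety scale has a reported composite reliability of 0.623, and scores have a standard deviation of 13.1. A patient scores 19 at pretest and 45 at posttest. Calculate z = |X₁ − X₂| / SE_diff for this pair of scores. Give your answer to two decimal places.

SEM = 13.100×√(1 − 0.623) ≈ 8.043
SE_diff = SEM × √2 ≈ 8.043 × 1.414 ≈ 11.375
z = 26 / 11.375 ≈ 2.286

2.29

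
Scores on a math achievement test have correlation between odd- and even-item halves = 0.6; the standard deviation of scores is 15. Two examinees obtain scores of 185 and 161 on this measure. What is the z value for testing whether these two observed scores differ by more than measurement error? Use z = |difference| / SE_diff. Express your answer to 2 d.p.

2.26

Full-length reliability (Spearman-Brown) = 2(0.6)/(1+0.6) ≈ 0.750
SEM = 15.000×√(1 − 0.750) ≈ 7.500
SE_diff = √2 × SEM ≈ 10.607
z = 24 / 10.607 ≈ 2.263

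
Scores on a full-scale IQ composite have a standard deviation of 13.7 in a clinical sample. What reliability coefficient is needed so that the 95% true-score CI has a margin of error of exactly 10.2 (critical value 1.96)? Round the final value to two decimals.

0.86

SEM needed = half-width / z = 10.2/1.96 ≈ 5.204
Required reliability = 1 − (SEM/SD)² = 1 − 0.144 ≈ 0.856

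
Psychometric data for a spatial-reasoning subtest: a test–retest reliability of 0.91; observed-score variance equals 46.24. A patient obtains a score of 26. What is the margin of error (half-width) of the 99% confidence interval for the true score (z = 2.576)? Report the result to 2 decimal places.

5.26

SD = √46.24 = 6.80000
The standard error of measurement is 6.80000·√(1 − 0.91000) ≈ 6.80000·0.30000 ≈ 2.04000.
Margin = 2.576 · 2.04000 ≈ 5.25504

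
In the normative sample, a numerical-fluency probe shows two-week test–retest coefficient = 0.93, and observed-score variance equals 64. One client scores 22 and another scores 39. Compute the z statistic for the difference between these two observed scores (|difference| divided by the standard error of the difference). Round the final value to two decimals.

5.68

σ = 64^(1/2) = 8.0000
SEM = 8.0000 × √(1 − 0.9300) = 8.0000 × √0.0700 ≈ 8.0000 × 0.2646 ≈ 2.1166
SE_diff = √2 × SEM ≈ 2.9933
z = |22 − 39| / 2.9933 = 17 / 2.9933 ≈ 5.6793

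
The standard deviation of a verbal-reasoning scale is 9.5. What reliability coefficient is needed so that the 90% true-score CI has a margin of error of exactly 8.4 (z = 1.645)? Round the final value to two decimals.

0.71

SEM needed = half-width / z = 8.4/1.645 ≈ 5.1064
Required reliability = 1 − (SEM/SD)² = 1 − 0.2889 ≈ 0.7111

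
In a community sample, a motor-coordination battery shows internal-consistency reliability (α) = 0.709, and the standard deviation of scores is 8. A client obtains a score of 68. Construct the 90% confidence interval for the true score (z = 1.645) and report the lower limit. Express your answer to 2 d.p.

60.90

SEM = 8.000*√(1 − 0.709) ≈ 4.316
1.645 * SEM ≈ 7.099
Lower bound: 68 − 7.099 = 60.901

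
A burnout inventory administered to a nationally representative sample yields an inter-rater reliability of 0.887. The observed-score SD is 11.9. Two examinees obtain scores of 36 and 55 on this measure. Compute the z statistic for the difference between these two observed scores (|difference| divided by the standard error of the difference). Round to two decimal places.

SEM = 11.9000 · √(1 − 0.8870) = 11.9000 · √0.1130 ≃ 11.9000 · 0.3362 ≃ 4.0002
SE_diff = √2 · SEM ≃ 5.6572
z = |36 − 55| / 5.6572 = 19 / 5.6572 ≃ 3.3586

3.36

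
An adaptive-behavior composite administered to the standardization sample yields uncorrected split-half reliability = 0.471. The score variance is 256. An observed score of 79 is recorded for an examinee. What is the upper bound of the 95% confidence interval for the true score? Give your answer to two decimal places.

97.81

σ = 256^(1/2) = 16.0000
r_full = 2·0.471 / (1 + 0.471) ≃ 0.6404
SEM = 16.0000 × √(1 − 0.6404) = 16.0000 × √0.3596 ≃ 16.0000 × 0.5997 ≃ 9.5949
Half-width = 1.96×9.5949 ≃ 18.8060
Upper limit = 79 + 18.8060 ≃ 97.8060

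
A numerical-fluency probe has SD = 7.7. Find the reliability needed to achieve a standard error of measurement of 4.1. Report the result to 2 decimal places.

r = 1 − (4.100/7.7)² ≈ 1 − 0.284 ≈ 0.716

0.72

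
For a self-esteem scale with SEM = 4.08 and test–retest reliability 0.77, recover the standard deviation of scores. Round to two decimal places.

8.51

SD = SEM / √(1 − r) = 4.08 / √0.230 ≈ 4.08 / 0.480 ≈ 8.507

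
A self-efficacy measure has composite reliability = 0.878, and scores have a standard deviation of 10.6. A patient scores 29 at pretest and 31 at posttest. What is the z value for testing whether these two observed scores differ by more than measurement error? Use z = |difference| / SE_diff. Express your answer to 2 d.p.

0.38

SEM = 10.600 × √(1 − 0.878) = 10.600 × √0.122 ≈ 10.600 × 0.349 ≈ 3.702
SE_diff = √2 × SEM ≈ 5.236
z = |29 − 31| / 5.236 = 2 / 5.236 ≈ 0.382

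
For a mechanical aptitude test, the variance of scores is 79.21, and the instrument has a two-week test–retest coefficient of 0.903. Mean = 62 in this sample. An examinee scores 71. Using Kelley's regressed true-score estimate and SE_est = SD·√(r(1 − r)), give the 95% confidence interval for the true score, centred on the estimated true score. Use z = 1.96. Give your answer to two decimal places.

[64.96, 75.29]

σ = 79.21^(1/2) = 8.9000
T̂ = r·X + (1 − r)·M = 0.9030·71 + 0.0970·62 = 64.1130 + 6.0140 ≈ 70.1270
SE_est = SD · √(r(1 − r)) = 8.9000 · √0.0876 ≈ 8.9000 · 0.2960 ≈ 2.6340
CI = 70.1270 ± 1.96 · 2.6340 → [64.9643, 75.2897]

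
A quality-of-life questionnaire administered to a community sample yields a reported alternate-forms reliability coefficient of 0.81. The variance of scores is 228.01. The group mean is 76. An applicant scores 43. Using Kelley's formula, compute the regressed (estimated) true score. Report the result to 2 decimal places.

T̂ = r·X + (1 − r)·M = 0.810·43 + 0.190·76 = 34.830 + 14.440 ≈ 49.270

49.27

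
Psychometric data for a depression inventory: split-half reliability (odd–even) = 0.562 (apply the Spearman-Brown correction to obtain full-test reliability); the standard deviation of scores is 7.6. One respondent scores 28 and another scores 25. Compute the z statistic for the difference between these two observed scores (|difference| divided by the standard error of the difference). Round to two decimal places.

0.53

r_full = 2·0.562 / (1 + 0.562) ≈ 0.720
SEM = 7.600 · √(1 − 0.720) = 7.600 · √0.280 ≈ 7.600 · 0.530 ≈ 4.024
Standard error of the difference = 4.024·√2 ≈ 5.691
z = |28 − 25| / 5.691 = 3 / 5.691 ≈ 0.527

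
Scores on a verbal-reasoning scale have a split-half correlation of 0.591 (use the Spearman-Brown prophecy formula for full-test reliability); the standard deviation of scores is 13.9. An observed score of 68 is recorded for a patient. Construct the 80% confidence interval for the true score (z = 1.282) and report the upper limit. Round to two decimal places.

Spearman-Brown: r = 2(0.591) / (1 + 0.591) = 1.1820 / 1.5910 ≈ 0.7429
The standard error of measurement is 13.9000*√(1 − 0.7429) ≈ 13.9000*0.5070 ≈ 7.0476.
Margin = 1.282 * 7.0476 ≈ 9.0350
Upper limit = 68 + 9.0350 ≈ 77.0350

77.04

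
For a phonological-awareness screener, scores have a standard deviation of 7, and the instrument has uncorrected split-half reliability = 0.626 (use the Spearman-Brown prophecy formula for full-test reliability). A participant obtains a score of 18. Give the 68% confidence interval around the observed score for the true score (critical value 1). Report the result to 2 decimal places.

[14.64, 21.36]

Spearman-Brown: r = 2(0.626) / (1 + 0.626) = 1.252 / 1.626 ≃ 0.770
SEM = 7.000*√(1 − 0.770) ≃ 3.357
Half-width = 1*3.357 ≃ 3.357
Interval: (14.643, 21.357)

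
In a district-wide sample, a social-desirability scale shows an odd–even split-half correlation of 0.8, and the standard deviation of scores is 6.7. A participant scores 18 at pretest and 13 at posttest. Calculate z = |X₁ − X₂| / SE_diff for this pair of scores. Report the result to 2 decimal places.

Spearman-Brown: r = 2(0.8) / (1 + 0.8) = 1.6000 / 1.8000 ≈ 0.8889
The standard error of measurement is 6.7000·√(1 − 0.8889) ≈ 6.7000·0.3333 ≈ 2.2333.
Standard error of the difference = 2.2333·√2 ≈ 3.1584
z = |18 − 13| / 3.1584 = 5 / 3.1584 ≈ 1.5831

1.58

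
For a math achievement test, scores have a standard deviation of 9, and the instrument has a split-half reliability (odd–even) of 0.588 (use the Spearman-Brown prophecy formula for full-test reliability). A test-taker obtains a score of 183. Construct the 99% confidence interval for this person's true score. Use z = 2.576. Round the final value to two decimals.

[171.19, 194.81]

Full-length reliability (Spearman-Brown) = 2(0.588)/(1+0.588) ≃ 0.7406
SEM = 9.0000 × √(1 − 0.7406) = 9.0000 × √0.2594 ≃ 9.0000 × 0.5094 ≃ 4.5842
Half-width = 2.576×4.5842 ≃ 11.8090
99% CI: 183 ± 11.8090 = [171.1910, 194.8090]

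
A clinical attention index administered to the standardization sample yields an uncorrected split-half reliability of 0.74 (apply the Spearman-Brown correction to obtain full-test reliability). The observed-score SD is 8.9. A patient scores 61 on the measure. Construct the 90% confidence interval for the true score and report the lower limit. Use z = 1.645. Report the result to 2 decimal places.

55.34

Spearman-Brown: r = 2(0.74) / (1 + 0.74) = 1.48000 / 1.74000 ≈ 0.85057
SEM = 8.90000×√(1 − 0.85057) ≈ 3.44035
1.645 × SEM ≈ 5.65937
Lower limit = 61 − 5.65937 ≈ 55.34063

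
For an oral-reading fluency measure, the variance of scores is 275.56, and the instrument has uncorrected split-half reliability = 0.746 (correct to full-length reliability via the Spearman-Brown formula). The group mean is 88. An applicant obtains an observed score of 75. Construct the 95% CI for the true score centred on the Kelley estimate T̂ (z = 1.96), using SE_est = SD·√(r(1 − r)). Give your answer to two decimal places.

[65.42, 88.36]

SD = √275.56 ≈ 16.600
Spearman-Brown: r = 2(0.746) / (1 + 0.746) = 1.492 / 1.746 ≈ 0.855
Estimated true score = 0.855×75 + (1 − 0.855)×88 ≈ 76.891
SE_est = SD × √(r(1 − r)) = 16.600 × √0.124 ≈ 16.600 × 0.353 ≈ 5.853
95% CI: 76.891 ± 11.472 ≈ (65.420, 88.363)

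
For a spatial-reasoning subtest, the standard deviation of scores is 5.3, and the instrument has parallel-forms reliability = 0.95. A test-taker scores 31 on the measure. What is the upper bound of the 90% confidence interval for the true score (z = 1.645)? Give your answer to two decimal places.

SEM = 5.300*√(1 − 0.950) ≈ 1.185
Half-width = 1.645*1.185 ≈ 1.950
Upper bound: 31 + 1.950 = 32.950

32.95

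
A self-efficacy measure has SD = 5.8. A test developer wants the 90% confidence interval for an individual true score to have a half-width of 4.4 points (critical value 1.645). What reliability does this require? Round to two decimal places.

Required SEM = 4.4 / 1.645 ≈ 2.6748
r = 1 − (2.6748/5.8)² ≈ 1 − 0.2127 ≈ 0.7873

0.79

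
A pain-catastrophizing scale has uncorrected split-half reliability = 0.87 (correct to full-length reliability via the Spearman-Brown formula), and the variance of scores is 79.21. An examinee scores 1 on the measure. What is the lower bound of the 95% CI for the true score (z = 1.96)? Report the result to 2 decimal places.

SD = √79.21 = 8.9000
Full-length reliability (Spearman-Brown) = 2(0.87)/(1+0.87) ≈ 0.9305
The standard error of measurement is 8.9000×√(1 − 0.9305) ≈ 8.9000×0.2637 ≈ 2.3466.
1.96 × SEM ≈ 4.5994
Lower bound: 1 − 4.5994 = -3.5994

-3.60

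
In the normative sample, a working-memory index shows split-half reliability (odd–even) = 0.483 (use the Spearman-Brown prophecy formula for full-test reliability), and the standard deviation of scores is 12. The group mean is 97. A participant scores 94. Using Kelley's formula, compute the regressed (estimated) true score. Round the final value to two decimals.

95.05

Full-length reliability (Spearman-Brown) = 2(0.483)/(1+0.483) ≈ 0.651
T̂ = r·X + (1 − r)·M = 0.651×94 + 0.349×97 ≈ 61.230 + 33.816 ≈ 95.046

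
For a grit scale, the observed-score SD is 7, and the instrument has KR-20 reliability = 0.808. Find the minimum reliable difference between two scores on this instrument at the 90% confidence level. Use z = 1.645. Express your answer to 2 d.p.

7.14

The standard error of measurement is 7.0000·√(1 − 0.8080) ≃ 7.0000·0.4382 ≃ 3.0672.
SE_diff = SEM · √2 ≃ 3.0672 · 1.4142 ≃ 4.3377
Minimum reliable difference = 1.645 · SE_diff ≃ 1.645 · 4.3377 ≃ 7.1356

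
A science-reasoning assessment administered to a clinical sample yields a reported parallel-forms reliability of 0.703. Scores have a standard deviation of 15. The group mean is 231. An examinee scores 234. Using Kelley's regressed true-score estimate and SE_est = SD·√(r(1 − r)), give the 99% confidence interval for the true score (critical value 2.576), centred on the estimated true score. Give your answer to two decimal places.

T̂ = r·X + (1 − r)·M = 0.70300*234 + 0.29700*231 = 164.50200 + 68.60700 ≈ 233.10900
SE_est = SD * √(r(1 − r)) = 15.00000 * √0.20879 ≈ 15.00000 * 0.45694 ≈ 6.85405
99% CI: 233.10900 ± 17.65603 ≈ (215.45297, 250.76503)

[215.45, 250.77]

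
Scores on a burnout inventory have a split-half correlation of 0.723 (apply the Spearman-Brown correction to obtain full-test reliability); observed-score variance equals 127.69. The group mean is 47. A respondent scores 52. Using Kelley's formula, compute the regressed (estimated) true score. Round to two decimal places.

51.20

Spearman-Brown: r = 2(0.723) / (1 + 0.723) = 1.446 / 1.723 ≈ 0.839
T̂ = 0.839(52) + 0.161(47) ≈ 51.196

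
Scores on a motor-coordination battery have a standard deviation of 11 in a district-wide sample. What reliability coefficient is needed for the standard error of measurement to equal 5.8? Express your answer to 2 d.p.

r = 1 − (SEM / SD)² = 1 − (5.8000 / 11)² ≈ 1 − 0.2780 ≈ 0.7220

0.72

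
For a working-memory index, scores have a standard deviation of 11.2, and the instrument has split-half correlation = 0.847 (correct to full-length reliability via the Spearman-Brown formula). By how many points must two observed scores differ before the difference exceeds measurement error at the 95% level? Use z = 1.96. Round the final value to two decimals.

8.94

Full-length reliability (Spearman-Brown) = 2(0.847)/(1+0.847) ≃ 0.91716
SEM = 11.20000*√(1 − 0.91716) ≃ 3.22352
SE_diff = SEM * √2 ≃ 3.22352 * 1.41421 ≃ 4.55874
Smallest detectable difference = 1.96*4.55874 ≃ 8.93514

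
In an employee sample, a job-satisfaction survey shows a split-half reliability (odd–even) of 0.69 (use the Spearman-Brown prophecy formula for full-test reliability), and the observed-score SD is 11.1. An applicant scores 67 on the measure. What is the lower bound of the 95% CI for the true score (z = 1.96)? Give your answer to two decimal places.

r_full = 2·0.69 / (1 + 0.69) ≃ 0.81657
The standard error of measurement is 11.10000×√(1 − 0.81657) ≃ 11.10000×0.42829 ≃ 4.75401.
Margin = 1.96 × 4.75401 ≃ 9.31787
Lower limit = 67 − 9.31787 ≃ 57.68213

57.68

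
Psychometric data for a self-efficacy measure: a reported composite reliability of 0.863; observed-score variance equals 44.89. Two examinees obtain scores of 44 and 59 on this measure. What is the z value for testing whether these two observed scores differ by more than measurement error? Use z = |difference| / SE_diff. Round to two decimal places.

4.28

SD = √44.89 = 6.70000
SEM = 6.70000*√(1 − 0.86300) ≃ 2.47991
SE_diff = √2 * SEM ≃ 3.50712
z = 15 / 3.50712 ≃ 4.27702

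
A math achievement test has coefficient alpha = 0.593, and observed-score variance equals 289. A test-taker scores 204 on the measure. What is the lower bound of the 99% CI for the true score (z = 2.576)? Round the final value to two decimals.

176.06

SD = √289 ≈ 17.000
SEM = 17.000*√(1 − 0.593) ≈ 10.845
Margin = 2.576 * 10.845 ≈ 27.938
Lower bound: 204 − 27.938 = 176.062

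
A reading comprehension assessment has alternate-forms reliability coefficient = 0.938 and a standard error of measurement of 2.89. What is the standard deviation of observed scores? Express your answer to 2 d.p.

σ = SEM·(1 − r)^(−1/2) ≈ 2.89*4.01610 ≈ 11.60652

11.61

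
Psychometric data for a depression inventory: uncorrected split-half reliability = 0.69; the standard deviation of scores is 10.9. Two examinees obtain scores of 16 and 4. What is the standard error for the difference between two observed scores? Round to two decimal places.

Full-length reliability (Spearman-Brown) = 2(0.69)/(1+0.69) ≃ 0.817
SEM = 10.900·√(1 − 0.817) ≃ 4.668
SE_diff = SEM · √2 ≃ 4.668 · 1.414 ≃ 6.602

6.60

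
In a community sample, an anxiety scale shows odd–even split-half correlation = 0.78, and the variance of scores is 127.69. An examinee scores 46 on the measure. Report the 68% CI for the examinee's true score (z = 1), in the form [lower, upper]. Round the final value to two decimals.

[42.03, 49.97]

σ = 127.69^(1/2) = 11.300
r_full = 2·0.78 / (1 + 0.78) ≈ 0.876
SEM = 11.300 × √(1 − 0.876) = 11.300 × √0.124 ≈ 11.300 × 0.352 ≈ 3.973
Margin = 1 × 3.973 ≈ 3.973
CI = 46 ± 3.973 → [42.027, 49.973]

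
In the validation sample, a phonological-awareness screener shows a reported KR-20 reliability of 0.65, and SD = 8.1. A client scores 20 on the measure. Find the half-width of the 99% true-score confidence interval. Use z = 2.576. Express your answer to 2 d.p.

SEM = 8.1000 · √(1 − 0.6500) = 8.1000 · √0.3500 ≃ 8.1000 · 0.5916 ≃ 4.7920
Margin = 2.576 · 4.7920 ≃ 12.3443

12.34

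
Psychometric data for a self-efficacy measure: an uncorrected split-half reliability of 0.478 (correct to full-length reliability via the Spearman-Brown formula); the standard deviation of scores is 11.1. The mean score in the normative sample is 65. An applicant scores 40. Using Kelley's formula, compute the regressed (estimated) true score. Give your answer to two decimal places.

r_full = 2·0.478 / (1 + 0.478) ≈ 0.6468
T̂ = 0.6468(40) + 0.3532(65) ≈ 48.8295

48.83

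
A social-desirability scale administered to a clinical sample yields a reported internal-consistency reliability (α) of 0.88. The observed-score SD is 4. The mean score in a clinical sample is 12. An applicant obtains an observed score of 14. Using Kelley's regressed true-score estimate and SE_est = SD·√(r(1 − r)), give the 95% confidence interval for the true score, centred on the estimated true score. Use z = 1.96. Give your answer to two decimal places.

[11.21, 16.31]

Estimated true score = 0.88000·14 + (1 − 0.88000)·12 ≃ 13.76000
SE_est = 4.00000·√[r(1 − r)] ≃ 1.29985
95% CI: 13.76000 ± 2.54770 ≃ (11.21230, 16.30770)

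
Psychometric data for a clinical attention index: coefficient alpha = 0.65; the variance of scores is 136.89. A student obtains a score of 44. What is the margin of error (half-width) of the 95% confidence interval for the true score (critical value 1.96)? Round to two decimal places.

13.57

σ = 136.89^(1/2) = 11.7000
The standard error of measurement is 11.7000×√(1 − 0.6500) ≃ 11.7000×0.5916 ≃ 6.9218.
Margin = 1.96 × 6.9218 ≃ 13.5668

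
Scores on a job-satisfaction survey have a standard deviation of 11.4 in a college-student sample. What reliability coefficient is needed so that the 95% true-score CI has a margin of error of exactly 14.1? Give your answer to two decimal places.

SEM needed = half-width / z = 14.1/1.96 ≈ 7.1939
r = 1 − (SEM / SD)² = 1 − (7.1939 / 11.4)² ≈ 1 − 0.3982 ≈ 0.6018

0.60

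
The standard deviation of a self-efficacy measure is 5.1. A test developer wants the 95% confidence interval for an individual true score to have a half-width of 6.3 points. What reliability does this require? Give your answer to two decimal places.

SEM needed = half-width / z = 6.3/1.96 ≃ 3.2143
r = 1 − (3.2143/5.1)² ≃ 1 − 0.3972 ≃ 0.6028

0.60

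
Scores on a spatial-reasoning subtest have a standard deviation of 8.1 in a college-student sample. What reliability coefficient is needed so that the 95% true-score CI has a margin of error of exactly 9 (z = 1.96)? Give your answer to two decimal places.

0.68

SEM needed = half-width / z = 9/1.96 ≈ 4.59184
Required reliability = 1 − (SEM/SD)² = 1 − 0.32137 ≈ 0.67863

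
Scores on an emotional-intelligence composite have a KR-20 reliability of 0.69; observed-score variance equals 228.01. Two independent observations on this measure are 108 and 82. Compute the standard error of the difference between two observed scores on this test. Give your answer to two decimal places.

σ = 228.01^(1/2) = 15.100
SEM = 15.100 * √(1 − 0.690) = 15.100 * √0.310 ≈ 15.100 * 0.557 ≈ 8.407
Standard error of the difference = 8.407·√2 ≈ 11.890

11.89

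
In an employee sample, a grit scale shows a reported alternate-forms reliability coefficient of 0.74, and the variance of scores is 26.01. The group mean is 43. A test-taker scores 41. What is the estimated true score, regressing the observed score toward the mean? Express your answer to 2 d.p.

41.52

Estimated true score = 0.740·41 + (1 − 0.740)·43 ≃ 41.520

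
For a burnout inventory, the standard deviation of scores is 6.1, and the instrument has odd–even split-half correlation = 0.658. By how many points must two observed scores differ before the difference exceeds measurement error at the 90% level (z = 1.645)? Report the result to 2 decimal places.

6.45

Spearman-Brown: r = 2(0.658) / (1 + 0.658) = 1.316 / 1.658 ≈ 0.794
The standard error of measurement is 6.100·√(1 − 0.794) ≈ 6.100·0.454 ≈ 2.770.
SE_diff = √2 · SEM ≈ 3.918
Smallest detectable difference = 1.645·3.918 ≈ 6.445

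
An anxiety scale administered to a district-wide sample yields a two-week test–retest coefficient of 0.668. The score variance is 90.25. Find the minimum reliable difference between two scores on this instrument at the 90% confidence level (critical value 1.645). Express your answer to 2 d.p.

12.73

SD = √90.25 = 9.5000
SEM = 9.5000×√(1 − 0.6680) ≃ 5.4738
Standard error of the difference = 5.4738·√2 ≃ 7.7412
Minimum reliable difference = 1.645 × SE_diff ≃ 1.645 × 7.7412 ≃ 12.7343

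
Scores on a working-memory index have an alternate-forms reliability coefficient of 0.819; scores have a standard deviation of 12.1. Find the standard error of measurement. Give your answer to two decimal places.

5.15

SEM = 12.10000 · √(1 − 0.81900) = 12.10000 · √0.18100 ≈ 12.10000 · 0.42544 ≈ 5.14784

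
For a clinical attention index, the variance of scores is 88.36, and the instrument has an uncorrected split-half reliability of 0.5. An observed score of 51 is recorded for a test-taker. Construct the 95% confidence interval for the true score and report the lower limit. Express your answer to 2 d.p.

40.36

SD = √88.36 = 9.400
Spearman-Brown: r = 2(0.5) / (1 + 0.5) = 1.000 / 1.500 ≈ 0.667
The standard error of measurement is 9.400*√(1 − 0.667) ≈ 9.400*0.577 ≈ 5.427.
1.96 * SEM ≈ 10.637
Lower bound: 51 − 10.637 = 40.363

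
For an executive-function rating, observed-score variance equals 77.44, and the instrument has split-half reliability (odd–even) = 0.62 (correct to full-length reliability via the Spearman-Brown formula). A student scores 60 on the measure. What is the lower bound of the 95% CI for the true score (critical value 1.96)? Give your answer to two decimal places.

51.65

SD = √77.44 = 8.80000
Spearman-Brown: r = 2(0.62) / (1 + 0.62) = 1.24000 / 1.62000 ≈ 0.76543
SEM = 8.80000 * √(1 − 0.76543) = 8.80000 * √0.23457 ≈ 8.80000 * 0.48432 ≈ 4.26203
1.96 * SEM ≈ 8.35359
Lower limit = 60 − 8.35359 ≈ 51.64641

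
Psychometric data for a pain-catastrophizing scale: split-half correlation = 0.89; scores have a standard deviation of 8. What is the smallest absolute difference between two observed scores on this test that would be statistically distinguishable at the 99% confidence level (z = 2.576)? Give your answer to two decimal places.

7.03

r_full = 2·0.89 / (1 + 0.89) ≃ 0.942
The standard error of measurement is 8.000×√(1 − 0.942) ≃ 8.000×0.241 ≃ 1.930.
SE_diff = SEM × √2 ≃ 1.930 × 1.414 ≃ 2.729
Smallest detectable difference = 2.576×2.729 ≃ 7.031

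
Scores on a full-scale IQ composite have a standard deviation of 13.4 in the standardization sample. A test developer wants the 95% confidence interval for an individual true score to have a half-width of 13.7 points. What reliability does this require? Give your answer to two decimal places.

Required SEM = 13.7 / 1.96 ≃ 6.9898
r = 1 − (6.9898/13.4)² ≃ 1 − 0.2721 ≃ 0.7279

0.73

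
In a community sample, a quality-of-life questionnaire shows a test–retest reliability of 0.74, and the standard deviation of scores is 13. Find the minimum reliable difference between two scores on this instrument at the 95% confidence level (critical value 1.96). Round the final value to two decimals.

18.37

SEM = 13.000 · √(1 − 0.740) = 13.000 · √0.260 ≈ 13.000 · 0.510 ≈ 6.629
Standard error of the difference = 6.629·√2 ≈ 9.374
Minimum reliable difference = 1.96 · SE_diff ≈ 1.96 · 9.374 ≈ 18.374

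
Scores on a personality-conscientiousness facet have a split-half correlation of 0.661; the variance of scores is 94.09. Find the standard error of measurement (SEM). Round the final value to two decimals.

SD = √94.09 ≈ 9.7000
Spearman-Brown: r = 2(0.661) / (1 + 0.661) = 1.3220 / 1.6610 ≈ 0.7959
SEM = 9.7000 · √(1 − 0.7959) = 9.7000 · √0.2041 ≈ 9.7000 · 0.4518 ≈ 4.3821

4.38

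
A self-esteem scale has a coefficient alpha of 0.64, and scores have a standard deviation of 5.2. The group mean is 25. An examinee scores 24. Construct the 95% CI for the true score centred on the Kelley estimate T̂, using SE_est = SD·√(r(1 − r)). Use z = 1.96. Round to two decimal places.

T̂ = 0.640(24) + 0.360(25) ≈ 24.360
SE_est = SD * √(r(1 − r)) = 5.200 * √0.230 ≈ 5.200 * 0.480 ≈ 2.496
95% CI: 24.360 ± 4.892 ≈ (19.468, 29.252)

[19.47, 29.25]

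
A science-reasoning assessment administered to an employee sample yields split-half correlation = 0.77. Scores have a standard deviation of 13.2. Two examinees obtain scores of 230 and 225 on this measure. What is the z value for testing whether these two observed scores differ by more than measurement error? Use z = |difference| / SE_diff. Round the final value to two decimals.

0.74

r_full = 2·0.77 / (1 + 0.77) ≈ 0.870
SEM = 13.200 * √(1 − 0.870) = 13.200 * √0.130 ≈ 13.200 * 0.360 ≈ 4.758
SE_diff = √2 * SEM ≈ 6.729
z = 5 / 6.729 ≈ 0.743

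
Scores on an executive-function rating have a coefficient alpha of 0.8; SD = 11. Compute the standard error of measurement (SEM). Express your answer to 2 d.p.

4.92

SEM = 11.000 · √(1 − 0.800) = 11.000 · √0.200 ≈ 11.000 · 0.447 ≈ 4.919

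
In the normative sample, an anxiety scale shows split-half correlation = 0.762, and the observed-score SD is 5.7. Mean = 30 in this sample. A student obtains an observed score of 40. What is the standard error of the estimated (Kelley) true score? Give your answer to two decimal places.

1.95

r_full = 2·0.762 / (1 + 0.762) ≃ 0.86493
SE_est = 5.70000·√[r(1 − r)] ≃ 1.94827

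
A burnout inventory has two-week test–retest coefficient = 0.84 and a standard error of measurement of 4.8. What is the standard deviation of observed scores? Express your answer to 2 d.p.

12.00

SD = 4.8 / √(1 − 0.84) ≈ 12.000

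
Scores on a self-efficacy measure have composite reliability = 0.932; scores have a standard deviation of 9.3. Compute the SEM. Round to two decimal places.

2.43

The standard error of measurement is 9.3000·√(1 − 0.9320) ≈ 9.3000·0.2608 ≈ 2.4251.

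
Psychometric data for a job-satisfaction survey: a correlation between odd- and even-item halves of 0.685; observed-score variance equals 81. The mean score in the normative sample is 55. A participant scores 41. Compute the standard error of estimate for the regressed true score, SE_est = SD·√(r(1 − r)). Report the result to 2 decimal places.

3.51

SD = √81 ≃ 9.000
Spearman-Brown: r = 2(0.685) / (1 + 0.685) = 1.370 / 1.685 ≃ 0.813
SE_est = SD × √(r(1 − r)) = 9.000 × √0.152 ≃ 9.000 × 0.390 ≃ 3.509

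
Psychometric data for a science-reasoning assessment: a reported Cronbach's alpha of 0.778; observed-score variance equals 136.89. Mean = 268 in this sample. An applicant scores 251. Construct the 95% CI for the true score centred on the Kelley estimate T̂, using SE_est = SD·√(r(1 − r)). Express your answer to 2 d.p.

[245.24, 264.30]

SD = √136.89 = 11.7000
T̂ = r·X + (1 − r)·M = 0.7780*251 + 0.2220*268 = 195.2780 + 59.4960 ≈ 254.7740
SE_est = SD * √(r(1 − r)) = 11.7000 * √0.1727 ≈ 11.7000 * 0.4156 ≈ 4.8624
CI = 254.7740 ± 1.96 * 4.8624 → [245.2437, 264.3043]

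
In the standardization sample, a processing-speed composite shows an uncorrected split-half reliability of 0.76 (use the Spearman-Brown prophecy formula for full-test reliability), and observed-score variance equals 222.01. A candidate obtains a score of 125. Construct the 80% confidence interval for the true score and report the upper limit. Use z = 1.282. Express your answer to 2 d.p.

SD = √222.01 ≈ 14.900
Spearman-Brown: r = 2(0.76) / (1 + 0.76) = 1.520 / 1.760 ≈ 0.864
SEM = 14.900 · √(1 − 0.864) = 14.900 · √0.136 ≈ 14.900 · 0.369 ≈ 5.502
Half-width = 1.282·5.502 ≈ 7.054
Upper limit = 125 + 7.054 ≈ 132.054

132.05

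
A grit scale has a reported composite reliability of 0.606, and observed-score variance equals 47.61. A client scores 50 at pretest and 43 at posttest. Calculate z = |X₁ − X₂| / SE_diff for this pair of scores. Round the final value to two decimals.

1.14

SD = √47.61 ≃ 6.9000
SEM = 6.9000*√(1 − 0.6060) ≃ 4.3311
SE_diff = SEM * √2 ≃ 4.3311 * 1.4142 ≃ 6.1251
z = |50 − 43| / 6.1251 = 7 / 6.1251 ≃ 1.1428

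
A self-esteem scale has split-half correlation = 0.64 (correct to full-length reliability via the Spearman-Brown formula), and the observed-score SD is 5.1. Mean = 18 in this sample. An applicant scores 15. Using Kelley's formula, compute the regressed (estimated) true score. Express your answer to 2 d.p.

Full-length reliability (Spearman-Brown) = 2(0.64)/(1+0.64) ≈ 0.78049
T̂ = r·X + (1 − r)·M = 0.78049·15 + 0.21951·18 ≈ 11.70732 + 3.95122 ≈ 15.65854

15.66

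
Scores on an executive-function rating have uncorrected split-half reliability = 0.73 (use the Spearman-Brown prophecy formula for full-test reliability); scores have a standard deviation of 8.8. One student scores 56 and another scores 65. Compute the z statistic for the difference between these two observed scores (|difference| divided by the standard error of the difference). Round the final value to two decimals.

1.83

Full-length reliability (Spearman-Brown) = 2(0.73)/(1+0.73) ≈ 0.844
SEM = 8.800 * √(1 − 0.844) = 8.800 * √0.156 ≈ 8.800 * 0.395 ≈ 3.476
Standard error of the difference = 3.476·√2 ≈ 4.917
z = 9 / 4.917 ≈ 1.831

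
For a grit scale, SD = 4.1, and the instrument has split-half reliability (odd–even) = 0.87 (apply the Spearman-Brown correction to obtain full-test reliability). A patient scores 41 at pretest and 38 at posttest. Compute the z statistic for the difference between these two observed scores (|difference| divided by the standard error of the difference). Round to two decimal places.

1.96

r_full = 2·0.87 / (1 + 0.87) ≃ 0.930
SEM = 4.100 · √(1 − 0.930) = 4.100 · √0.070 ≃ 4.100 · 0.264 ≃ 1.081
SE_diff = √2 · SEM ≃ 1.529
z = 3 / 1.529 ≃ 1.962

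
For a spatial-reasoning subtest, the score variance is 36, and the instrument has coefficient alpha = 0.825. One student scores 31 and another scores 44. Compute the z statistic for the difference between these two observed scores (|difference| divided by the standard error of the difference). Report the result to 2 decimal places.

SD = √36 ≃ 6.000
SEM = 6.000 * √(1 − 0.825) = 6.000 * √0.175 ≃ 6.000 * 0.418 ≃ 2.510
Standard error of the difference = 2.510·√2 ≃ 3.550
z = 13 / 3.550 ≃ 3.662

3.66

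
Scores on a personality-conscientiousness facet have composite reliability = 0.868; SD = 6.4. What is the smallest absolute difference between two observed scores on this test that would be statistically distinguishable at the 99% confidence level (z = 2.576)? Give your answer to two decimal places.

SEM = 6.400 * √(1 − 0.868) = 6.400 * √0.132 ≈ 6.400 * 0.363 ≈ 2.325
SE_diff = SEM * √2 ≈ 2.325 * 1.414 ≈ 3.288
Smallest detectable difference = 2.576*3.288 ≈ 8.471

8.47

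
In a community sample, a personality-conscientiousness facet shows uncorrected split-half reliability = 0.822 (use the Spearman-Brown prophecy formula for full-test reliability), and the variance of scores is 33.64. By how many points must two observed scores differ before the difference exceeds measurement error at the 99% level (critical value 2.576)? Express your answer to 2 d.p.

SD = √33.64 = 5.8000
r_full = 2·0.822 / (1 + 0.822) ≃ 0.9023
The standard error of measurement is 5.8000*√(1 − 0.9023) ≃ 5.8000*0.3126 ≃ 1.8129.
Standard error of the difference = 1.8129·√2 ≃ 2.5638
Minimum reliable difference = 2.576 * SE_diff ≃ 2.576 * 2.5638 ≃ 6.6043

6.60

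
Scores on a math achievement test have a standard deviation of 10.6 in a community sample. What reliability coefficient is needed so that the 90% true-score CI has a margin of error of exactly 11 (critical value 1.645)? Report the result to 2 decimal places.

0.60

SEM needed = half-width / z = 11/1.645 ≈ 6.687
r = 1 − (SEM / SD)² = 1 − (6.687 / 10.6)² ≈ 1 − 0.398 ≈ 0.602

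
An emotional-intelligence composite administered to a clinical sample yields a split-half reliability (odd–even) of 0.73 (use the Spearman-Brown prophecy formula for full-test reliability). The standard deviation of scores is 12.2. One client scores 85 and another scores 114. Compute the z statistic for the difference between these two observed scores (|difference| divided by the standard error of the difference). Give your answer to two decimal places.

4.25

Full-length reliability (Spearman-Brown) = 2(0.73)/(1+0.73) ≃ 0.8439
The standard error of measurement is 12.2000×√(1 − 0.8439) ≃ 12.2000×0.3951 ≃ 4.8197.
SE_diff = SEM × √2 ≃ 4.8197 × 1.4142 ≃ 6.8161
z = |85 − 114| / 6.8161 = 29 / 6.8161 ≃ 4.2547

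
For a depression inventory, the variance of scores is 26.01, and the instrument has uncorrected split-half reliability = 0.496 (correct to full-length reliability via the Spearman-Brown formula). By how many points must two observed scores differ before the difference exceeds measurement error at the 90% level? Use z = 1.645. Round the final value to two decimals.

SD = √26.01 ≃ 5.1000
Full-length reliability (Spearman-Brown) = 2(0.496)/(1+0.496) ≃ 0.6631
SEM = 5.1000 × √(1 − 0.6631) = 5.1000 × √0.3369 ≃ 5.1000 × 0.5804 ≃ 2.9602
SE_diff = √2 × SEM ≃ 4.1863
Minimum reliable difference = 1.645 × SE_diff ≃ 1.645 × 4.1863 ≃ 6.8865

6.89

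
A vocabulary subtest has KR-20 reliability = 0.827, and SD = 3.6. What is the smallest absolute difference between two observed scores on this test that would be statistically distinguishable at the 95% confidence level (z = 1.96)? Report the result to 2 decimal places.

4.15

SEM = 3.60000 · √(1 − 0.82700) = 3.60000 · √0.17300 ≈ 3.60000 · 0.41593 ≈ 1.49736
Standard error of the difference = 1.49736·√2 ≈ 2.11758
Smallest detectable difference = 1.96·2.11758 ≈ 4.15046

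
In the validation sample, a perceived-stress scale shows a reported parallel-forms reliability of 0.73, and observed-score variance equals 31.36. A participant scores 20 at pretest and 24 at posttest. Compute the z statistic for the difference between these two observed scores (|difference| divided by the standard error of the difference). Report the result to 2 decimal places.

SD = √31.36 = 5.60000
The standard error of measurement is 5.60000*√(1 − 0.73000) ≈ 5.60000*0.51962 ≈ 2.90985.
SE_diff = √2 * SEM ≈ 4.11514
z = |20 − 24| / 4.11514 = 4 / 4.11514 ≈ 0.97202

0.97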